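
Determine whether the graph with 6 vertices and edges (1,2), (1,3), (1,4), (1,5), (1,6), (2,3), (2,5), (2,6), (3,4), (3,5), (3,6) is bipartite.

Step 1: Attempt 2-coloring using BFS:
  Start at vertex 1, assign color 0
  Color vertex 2 with color 1 (neighbor of 1)
  Color vertex 3 with color 1 (neighbor of 1)
  Color vertex 4 with color 1 (neighbor of 1)
  Color vertex 5 with color 1 (neighbor of 1)
  Color vertex 6 with color 1 (neighbor of 1)

Step 2: Conflict found! Vertices 2 and 3 are adjacent but have the same color.
This means the graph contains an odd cycle.

The graph is NOT bipartite.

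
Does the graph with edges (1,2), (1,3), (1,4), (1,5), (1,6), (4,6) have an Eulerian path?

Step 1: Find the degree of each vertex:
  deg(1) = 5
  deg(2) = 1
  deg(3) = 1
  deg(4) = 2
  deg(5) = 1
  deg(6) = 2

Step 2: Count vertices with odd degree:
  Odd-degree vertices: 1, 2, 3, 5 (4 total)

Step 3: Apply Euler's theorem:
  - Eulerian circuit exists iff graph is connected and all vertices have even degree
  - Eulerian path exists iff graph is connected and has 0 or 2 odd-degree vertices

Graph has 4 odd-degree vertices (need 0 or 2).
Neither Eulerian path nor Eulerian circuit exists.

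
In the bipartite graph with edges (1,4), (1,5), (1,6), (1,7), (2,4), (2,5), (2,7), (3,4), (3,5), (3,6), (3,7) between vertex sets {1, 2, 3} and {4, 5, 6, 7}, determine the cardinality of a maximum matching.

Step 1: List the neighbors of each left vertex:
  1: 4, 5, 6, 7
  2: 4, 5, 7
  3: 4, 5, 6, 7

Step 2: Greedily match left vertices, then look for augmenting paths:
  Match 1 -- 4
  Match 2 -- 5
  Match 3 -- 6
  No augmenting path remains.

Step 3: Verify this is maximum:
  Matching size 3 = min(|L|, |R|) = min(3, 4), which is an upper bound, so this matching is maximum.

Maximum matching: {(1,4), (2,5), (3,6)}
Size: 3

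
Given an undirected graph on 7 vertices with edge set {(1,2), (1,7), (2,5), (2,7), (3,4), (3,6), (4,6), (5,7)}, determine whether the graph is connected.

Step 1: Build adjacency list from edges:
  1: 2, 7
  2: 1, 5, 7
  3: 4, 6
  4: 3, 6
  5: 2, 7
  6: 3, 4
  7: 1, 2, 5

Step 2: Run BFS/DFS from vertex 1:
  Visited: {1, 2, 7, 5}
  Reached 4 of 7 vertices

Step 3: Only 4 of 7 vertices reached. Graph is disconnected.
Connected components: {1, 2, 5, 7}, {3, 4, 6}
Answer: No, the graph is not connected (2 components).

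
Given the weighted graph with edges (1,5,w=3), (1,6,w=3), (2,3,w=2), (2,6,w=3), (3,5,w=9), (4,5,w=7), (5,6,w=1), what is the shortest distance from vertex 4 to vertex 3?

Step 1: Build adjacency list with weights:
  1: 5(w=3), 6(w=3)
  2: 3(w=2), 6(w=3)
  3: 2(w=2), 5(w=9)
  4: 5(w=7)
  5: 1(w=3), 3(w=9), 4(w=7), 6(w=1)
  6: 1(w=3), 2(w=3), 5(w=1)

Step 2: Apply Dijkstra's algorithm from vertex 4:
  Visit vertex 4 (distance=0)
    Update dist[5] = 7
  Visit vertex 5 (distance=7)
    Update dist[1] = 10
    Update dist[3] = 16
    Update dist[6] = 8
  Visit vertex 6 (distance=8)
    Update dist[2] = 11
  Visit vertex 1 (distance=10)
  Visit vertex 2 (distance=11)
    Update dist[3] = 13
  Visit vertex 3 (distance=13)

Step 3: Shortest path: 4 -> 5 -> 6 -> 2 -> 3
Total weight: 7 + 1 + 3 + 2 = 13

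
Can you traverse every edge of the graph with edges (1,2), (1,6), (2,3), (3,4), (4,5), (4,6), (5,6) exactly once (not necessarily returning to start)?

Step 1: Find the degree of each vertex:
  deg(1) = 2
  deg(2) = 2
  deg(3) = 2
  deg(4) = 3
  deg(5) = 2
  deg(6) = 3

Step 2: Count vertices with odd degree:
  Odd-degree vertices: 4, 6 (2 total)

Step 3: Apply Euler's theorem:
  - Eulerian circuit exists iff graph is connected and all vertices have even degree
  - Eulerian path exists iff graph is connected and has 0 or 2 odd-degree vertices

Graph is connected with exactly 2 odd-degree vertices (4, 6).
Eulerian path exists (starting and ending at the odd-degree vertices), but no Eulerian circuit.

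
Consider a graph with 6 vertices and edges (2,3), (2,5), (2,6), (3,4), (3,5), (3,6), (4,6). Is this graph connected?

Step 1: Build adjacency list from edges:
  1: (none)
  2: 3, 5, 6
  3: 2, 4, 5, 6
  4: 3, 6
  5: 2, 3
  6: 2, 3, 4

Step 2: Run BFS/DFS from vertex 1:
  Visited: {1}
  Reached 1 of 6 vertices

Step 3: Only 1 of 6 vertices reached. Graph is disconnected.
Connected components: {1}, {2, 3, 4, 5, 6}
Answer: No, the graph is not connected (2 components).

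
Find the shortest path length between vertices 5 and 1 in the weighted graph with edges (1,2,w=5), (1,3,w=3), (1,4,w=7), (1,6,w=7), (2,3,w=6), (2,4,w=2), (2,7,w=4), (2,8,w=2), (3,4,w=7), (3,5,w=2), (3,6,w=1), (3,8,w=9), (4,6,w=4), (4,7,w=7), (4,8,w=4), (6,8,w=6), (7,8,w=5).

Step 1: Build adjacency list with weights:
  1: 2(w=5), 3(w=3), 4(w=7), 6(w=7)
  2: 1(w=5), 3(w=6), 4(w=2), 7(w=4), 8(w=2)
  3: 1(w=3), 2(w=6), 4(w=7), 5(w=2), 6(w=1), 8(w=9)
  4: 1(w=7), 2(w=2), 3(w=7), 6(w=4), 7(w=7), 8(w=4)
  5: 3(w=2)
  6: 1(w=7), 3(w=1), 4(w=4), 8(w=6)
  7: 2(w=4), 4(w=7), 8(w=5)
  8: 2(w=2), 3(w=9), 4(w=4), 6(w=6), 7(w=5)

Step 2: Apply Dijkstra's algorithm from vertex 5:
  Visit vertex 5 (distance=0)
    Update dist[3] = 2
  Visit vertex 3 (distance=2)
    Update dist[1] = 5
    Update dist[2] = 8
    Update dist[4] = 9
    Update dist[6] = 3
    Update dist[8] = 11
  Visit vertex 6 (distance=3)
    Update dist[4] = 7
    Update dist[8] = 9
  Visit vertex 1 (distance=5)

Step 3: Shortest path: 5 -> 3 -> 1
Total weight: 2 + 3 = 5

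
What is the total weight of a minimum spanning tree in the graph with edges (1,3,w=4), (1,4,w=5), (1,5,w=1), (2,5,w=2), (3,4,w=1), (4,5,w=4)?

Apply Kruskal's algorithm (sort edges by weight, add if no cycle):

Sorted edges by weight:
  (1,5) w=1
  (3,4) w=1
  (2,5) w=2
  (1,3) w=4
  (4,5) w=4
  (1,4) w=5

Add edge (1,5) w=1 -- no cycle. Running total: 1
Add edge (3,4) w=1 -- no cycle. Running total: 2
Add edge (2,5) w=2 -- no cycle. Running total: 4
Add edge (1,3) w=4 -- no cycle. Running total: 8

MST edges: (1,5,w=1), (3,4,w=1), (2,5,w=2), (1,3,w=4)
Total MST weight: 1 + 1 + 2 + 4 = 8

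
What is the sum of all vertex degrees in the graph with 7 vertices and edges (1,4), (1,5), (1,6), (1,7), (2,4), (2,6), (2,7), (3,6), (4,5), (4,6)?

Step 1: Count edges incident to each vertex:
  deg(1) = 4 (neighbors: 4, 5, 6, 7)
  deg(2) = 3 (neighbors: 4, 6, 7)
  deg(3) = 1 (neighbors: 6)
  deg(4) = 4 (neighbors: 1, 2, 5, 6)
  deg(5) = 2 (neighbors: 1, 4)
  deg(6) = 4 (neighbors: 1, 2, 3, 4)
  deg(7) = 2 (neighbors: 1, 2)

Step 2: Sum all degrees:
  4 + 3 + 1 + 4 + 2 + 4 + 2 = 20

Verification: sum of degrees = 2 * |E| = 2 * 10 = 20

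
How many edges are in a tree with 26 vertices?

A tree on n vertices always has exactly n - 1 edges.
For n = 26: edges = 26 - 1 = 25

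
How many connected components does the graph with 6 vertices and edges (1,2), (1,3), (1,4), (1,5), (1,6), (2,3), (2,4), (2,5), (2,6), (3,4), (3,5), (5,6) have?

Step 1: Build adjacency list from edges:
  1: 2, 3, 4, 5, 6
  2: 1, 3, 4, 5, 6
  3: 1, 2, 4, 5
  4: 1, 2, 3
  5: 1, 2, 3, 6
  6: 1, 2, 5

Step 2: Run BFS/DFS from vertex 1:
  Visited: {1, 2, 3, 4, 5, 6}
  Reached 6 of 6 vertices

Step 3: All 6 vertices reached from vertex 1, so the graph is connected.
Number of connected components: 1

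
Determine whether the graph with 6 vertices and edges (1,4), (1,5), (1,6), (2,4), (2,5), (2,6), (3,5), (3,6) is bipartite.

Step 1: Attempt 2-coloring using BFS:
  Start at vertex 1, assign color 0
  Color vertex 4 with color 1 (neighbor of 1)
  Color vertex 5 with color 1 (neighbor of 1)
  Color vertex 6 with color 1 (neighbor of 1)
  Color vertex 2 with color 0 (neighbor of 4)
  Color vertex 3 with color 0 (neighbor of 5)

Step 2: 2-coloring succeeded. No conflicts found.
  Set A (color 0): {1, 2, 3}
  Set B (color 1): {4, 5, 6}

The graph is bipartite with partition {1, 2, 3}, {4, 5, 6}.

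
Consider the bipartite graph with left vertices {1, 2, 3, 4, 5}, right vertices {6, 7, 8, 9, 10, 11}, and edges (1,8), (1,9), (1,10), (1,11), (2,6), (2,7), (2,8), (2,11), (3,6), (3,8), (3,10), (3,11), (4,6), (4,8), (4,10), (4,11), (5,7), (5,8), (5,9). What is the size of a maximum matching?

Step 1: List the neighbors of each left vertex:
  1: 8, 9, 10, 11
  2: 6, 7, 8, 11
  3: 6, 8, 10, 11
  4: 6, 8, 10, 11
  5: 7, 8, 9

Step 2: Greedily match left vertices, then look for augmenting paths:
  Match 1 -- 8
  Match 2 -- 6
  Match 3 -- 10
  Match 4 -- 11
  Match 5 -- 7
  No augmenting path remains.

Step 3: Verify this is maximum:
  Matching size 5 = min(|L|, |R|) = min(5, 6), which is an upper bound, so this matching is maximum.

Maximum matching: {(1,8), (2,6), (3,10), (4,11), (5,7)}
Size: 5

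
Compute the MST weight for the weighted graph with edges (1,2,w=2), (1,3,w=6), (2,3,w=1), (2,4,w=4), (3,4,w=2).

Apply Kruskal's algorithm (sort edges by weight, add if no cycle):

Sorted edges by weight:
  (2,3) w=1
  (1,2) w=2
  (3,4) w=2
  (2,4) w=4
  (1,3) w=6

Add edge (2,3) w=1 -- no cycle. Running total: 1
Add edge (1,2) w=2 -- no cycle. Running total: 3
Add edge (3,4) w=2 -- no cycle. Running total: 5

MST edges: (2,3,w=1), (1,2,w=2), (3,4,w=2)
Total MST weight: 1 + 2 + 2 = 5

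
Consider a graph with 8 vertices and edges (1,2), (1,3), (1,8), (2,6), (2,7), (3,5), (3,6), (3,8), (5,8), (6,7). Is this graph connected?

Step 1: Build adjacency list from edges:
  1: 2, 3, 8
  2: 1, 6, 7
  3: 1, 5, 6, 8
  4: (none)
  5: 3, 8
  6: 2, 3, 7
  7: 2, 6
  8: 1, 3, 5

Step 2: Run BFS/DFS from vertex 1:
  Visited: {1, 2, 3, 8, 6, 7, 5}
  Reached 7 of 8 vertices

Step 3: Only 7 of 8 vertices reached. Graph is disconnected.
Connected components: {1, 2, 3, 5, 6, 7, 8}, {4}
Answer: No, the graph is not connected (2 components).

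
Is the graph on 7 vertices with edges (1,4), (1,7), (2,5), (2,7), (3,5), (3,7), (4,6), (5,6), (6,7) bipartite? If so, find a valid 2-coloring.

Step 1: Attempt 2-coloring using BFS:
  Start at vertex 1, assign color 0
  Color vertex 4 with color 1 (neighbor of 1)
  Color vertex 7 with color 1 (neighbor of 1)
  Color vertex 6 with color 0 (neighbor of 4)
  Color vertex 2 with color 0 (neighbor of 7)
  Color vertex 3 with color 0 (neighbor of 7)
  Color vertex 5 with color 1 (neighbor of 6)

Step 2: 2-coloring succeeded. No conflicts found.
  Set A (color 0): {1, 2, 3, 6}
  Set B (color 1): {4, 5, 7}

The graph is bipartite with partition {1, 2, 3, 6}, {4, 5, 7}.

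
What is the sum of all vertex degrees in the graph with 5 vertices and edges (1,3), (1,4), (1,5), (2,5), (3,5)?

Step 1: Count edges incident to each vertex:
  deg(1) = 3 (neighbors: 3, 4, 5)
  deg(2) = 1 (neighbors: 5)
  deg(3) = 2 (neighbors: 1, 5)
  deg(4) = 1 (neighbors: 1)
  deg(5) = 3 (neighbors: 1, 2, 3)

Step 2: Sum all degrees:
  3 + 1 + 2 + 1 + 3 = 10

Verification: sum of degrees = 2 * |E| = 2 * 5 = 10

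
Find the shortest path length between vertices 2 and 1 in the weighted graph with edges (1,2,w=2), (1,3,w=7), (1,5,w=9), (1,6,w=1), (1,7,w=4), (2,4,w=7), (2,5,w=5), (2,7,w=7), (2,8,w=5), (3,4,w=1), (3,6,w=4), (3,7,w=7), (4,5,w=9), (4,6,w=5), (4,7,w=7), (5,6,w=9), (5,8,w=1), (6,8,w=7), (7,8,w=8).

Step 1: Build adjacency list with weights:
  1: 2(w=2), 3(w=7), 5(w=9), 6(w=1), 7(w=4)
  2: 1(w=2), 4(w=7), 5(w=5), 7(w=7), 8(w=5)
  3: 1(w=7), 4(w=1), 6(w=4), 7(w=7)
  4: 2(w=7), 3(w=1), 5(w=9), 6(w=5), 7(w=7)
  5: 1(w=9), 2(w=5), 4(w=9), 6(w=9), 8(w=1)
  6: 1(w=1), 3(w=4), 4(w=5), 5(w=9), 8(w=7)
  7: 1(w=4), 2(w=7), 3(w=7), 4(w=7), 8(w=8)
  8: 2(w=5), 5(w=1), 6(w=7), 7(w=8)

Step 2: Apply Dijkstra's algorithm from vertex 2:
  Visit vertex 2 (distance=0)
    Update dist[1] = 2
    Update dist[4] = 7
    Update dist[5] = 5
    Update dist[7] = 7
    Update dist[8] = 5
  Visit vertex 1 (distance=2)
    Update dist[3] = 9
    Update dist[6] = 3
    Update dist[7] = 6

Step 3: Shortest path: 2 -> 1
Total weight: 2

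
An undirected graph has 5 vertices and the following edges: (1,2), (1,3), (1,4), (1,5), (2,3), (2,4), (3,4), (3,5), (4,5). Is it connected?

Step 1: Build adjacency list from edges:
  1: 2, 3, 4, 5
  2: 1, 3, 4
  3: 1, 2, 4, 5
  4: 1, 2, 3, 5
  5: 1, 3, 4

Step 2: Run BFS/DFS from vertex 1:
  Visited: {1, 2, 3, 4, 5}
  Reached 5 of 5 vertices

Step 3: All 5 vertices reached from vertex 1, so the graph is connected.
Answer: Yes, the graph is connected.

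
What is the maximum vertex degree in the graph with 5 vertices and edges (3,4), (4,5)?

Step 1: Count edges incident to each vertex:
  deg(1) = 0 (neighbors: none)
  deg(2) = 0 (neighbors: none)
  deg(3) = 1 (neighbors: 4)
  deg(4) = 2 (neighbors: 3, 5)
  deg(5) = 1 (neighbors: 4)

Step 2: Find maximum:
  max(0, 0, 1, 2, 1) = 2 (vertex 4)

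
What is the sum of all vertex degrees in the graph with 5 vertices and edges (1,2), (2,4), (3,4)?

Step 1: Count edges incident to each vertex:
  deg(1) = 1 (neighbors: 2)
  deg(2) = 2 (neighbors: 1, 4)
  deg(3) = 1 (neighbors: 4)
  deg(4) = 2 (neighbors: 2, 3)
  deg(5) = 0 (neighbors: none)

Step 2: Sum all degrees:
  1 + 2 + 1 + 2 + 0 = 6

Verification: sum of degrees = 2 * |E| = 2 * 3 = 6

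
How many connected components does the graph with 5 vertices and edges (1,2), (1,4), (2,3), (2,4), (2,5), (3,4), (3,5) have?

Step 1: Build adjacency list from edges:
  1: 2, 4
  2: 1, 3, 4, 5
  3: 2, 4, 5
  4: 1, 2, 3
  5: 2, 3

Step 2: Run BFS/DFS from vertex 1:
  Visited: {1, 2, 4, 3, 5}
  Reached 5 of 5 vertices

Step 3: All 5 vertices reached from vertex 1, so the graph is connected.
Number of connected components: 1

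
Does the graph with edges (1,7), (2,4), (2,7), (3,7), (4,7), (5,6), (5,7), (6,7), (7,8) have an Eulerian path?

Step 1: Find the degree of each vertex:
  deg(1) = 1
  deg(2) = 2
  deg(3) = 1
  deg(4) = 2
  deg(5) = 2
  deg(6) = 2
  deg(7) = 7
  deg(8) = 1

Step 2: Count vertices with odd degree:
  Odd-degree vertices: 1, 3, 7, 8 (4 total)

Step 3: Apply Euler's theorem:
  - Eulerian circuit exists iff graph is connected and all vertices have even degree
  - Eulerian path exists iff graph is connected and has 0 or 2 odd-degree vertices

Graph has 4 odd-degree vertices (need 0 or 2).
Neither Eulerian path nor Eulerian circuit exists.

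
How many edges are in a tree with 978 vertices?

A tree on n vertices always has exactly n - 1 edges.
For n = 978: edges = 978 - 1 = 977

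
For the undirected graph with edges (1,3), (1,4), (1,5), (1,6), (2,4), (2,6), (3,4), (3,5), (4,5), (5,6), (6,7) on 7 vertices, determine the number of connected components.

Step 1: Build adjacency list from edges:
  1: 3, 4, 5, 6
  2: 4, 6
  3: 1, 4, 5
  4: 1, 2, 3, 5
  5: 1, 3, 4, 6
  6: 1, 2, 5, 7
  7: 6

Step 2: Run BFS/DFS from vertex 1:
  Visited: {1, 3, 4, 5, 6, 2, 7}
  Reached 7 of 7 vertices

Step 3: All 7 vertices reached from vertex 1, so the graph is connected.
Number of connected components: 1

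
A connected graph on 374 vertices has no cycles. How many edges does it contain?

A tree on n vertices always has exactly n - 1 edges.
For n = 374: edges = 374 - 1 = 373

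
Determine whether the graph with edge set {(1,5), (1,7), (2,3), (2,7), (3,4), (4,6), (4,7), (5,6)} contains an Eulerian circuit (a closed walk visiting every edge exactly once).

Step 1: Find the degree of each vertex:
  deg(1) = 2
  deg(2) = 2
  deg(3) = 2
  deg(4) = 3
  deg(5) = 2
  deg(6) = 2
  deg(7) = 3

Step 2: Count vertices with odd degree:
  Odd-degree vertices: 4, 7 (2 total)

Step 3: Apply Euler's theorem:
  - Eulerian circuit exists iff graph is connected and all vertices have even degree
  - Eulerian path exists iff graph is connected and has 0 or 2 odd-degree vertices

Graph is connected with exactly 2 odd-degree vertices (4, 7).
Eulerian path exists (starting and ending at the odd-degree vertices), but no Eulerian circuit.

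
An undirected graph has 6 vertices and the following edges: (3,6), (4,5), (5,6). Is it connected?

Step 1: Build adjacency list from edges:
  1: (none)
  2: (none)
  3: 6
  4: 5
  5: 4, 6
  6: 3, 5

Step 2: Run BFS/DFS from vertex 1:
  Visited: {1}
  Reached 1 of 6 vertices

Step 3: Only 1 of 6 vertices reached. Graph is disconnected.
Connected components: {1}, {2}, {3, 4, 5, 6}
Answer: No, the graph is not connected (3 components).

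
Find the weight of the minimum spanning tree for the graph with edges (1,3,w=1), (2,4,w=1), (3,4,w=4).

Apply Kruskal's algorithm (sort edges by weight, add if no cycle):

Sorted edges by weight:
  (1,3) w=1
  (2,4) w=1
  (3,4) w=4

Add edge (1,3) w=1 -- no cycle. Running total: 1
Add edge (2,4) w=1 -- no cycle. Running total: 2
Add edge (3,4) w=4 -- no cycle. Running total: 6

MST edges: (1,3,w=1), (2,4,w=1), (3,4,w=4)
Total MST weight: 1 + 1 + 4 = 6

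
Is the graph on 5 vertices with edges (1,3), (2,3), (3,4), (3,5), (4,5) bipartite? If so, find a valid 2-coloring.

Step 1: Attempt 2-coloring using BFS:
  Start at vertex 1, assign color 0
  Color vertex 3 with color 1 (neighbor of 1)
  Color vertex 2 with color 0 (neighbor of 3)
  Color vertex 4 with color 0 (neighbor of 3)
  Color vertex 5 with color 0 (neighbor of 3)

Step 2: Conflict found! Vertices 4 and 5 are adjacent but have the same color.
This means the graph contains an odd cycle.

The graph is NOT bipartite.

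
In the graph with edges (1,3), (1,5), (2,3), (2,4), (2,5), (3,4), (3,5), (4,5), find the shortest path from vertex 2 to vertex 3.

Step 1: Build adjacency list:
  1: 3, 5
  2: 3, 4, 5
  3: 1, 2, 4, 5
  4: 2, 3, 5
  5: 1, 2, 3, 4

Step 2: BFS from vertex 2 to find shortest path to 3:
  vertex 3 reached at distance 1

Step 3: Shortest path: 2 -> 3
Path length: 1 edge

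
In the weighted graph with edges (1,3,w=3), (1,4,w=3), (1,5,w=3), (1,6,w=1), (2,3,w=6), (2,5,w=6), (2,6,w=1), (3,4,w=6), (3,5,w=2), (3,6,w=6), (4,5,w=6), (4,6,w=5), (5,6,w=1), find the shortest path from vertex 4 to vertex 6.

Step 1: Build adjacency list with weights:
  1: 3(w=3), 4(w=3), 5(w=3), 6(w=1)
  2: 3(w=6), 5(w=6), 6(w=1)
  3: 1(w=3), 2(w=6), 4(w=6), 5(w=2), 6(w=6)
  4: 1(w=3), 3(w=6), 5(w=6), 6(w=5)
  5: 1(w=3), 2(w=6), 3(w=2), 4(w=6), 6(w=1)
  6: 1(w=1), 2(w=1), 3(w=6), 4(w=5), 5(w=1)

Step 2: Apply Dijkstra's algorithm from vertex 4:
  Visit vertex 4 (distance=0)
    Update dist[1] = 3
    Update dist[3] = 6
    Update dist[5] = 6
    Update dist[6] = 5
  Visit vertex 1 (distance=3)
    Update dist[6] = 4
  Visit vertex 6 (distance=4)
    Update dist[2] = 5
    Update dist[5] = 5

Step 3: Shortest path: 4 -> 1 -> 6
Total weight: 3 + 1 = 4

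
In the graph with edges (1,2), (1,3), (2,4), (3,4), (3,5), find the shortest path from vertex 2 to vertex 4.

Step 1: Build adjacency list:
  1: 2, 3
  2: 1, 4
  3: 1, 4, 5
  4: 2, 3
  5: 3

Step 2: BFS from vertex 2 to find shortest path to 4:
  vertex 1 reached at distance 1
  vertex 4 reached at distance 1

Step 3: Shortest path: 2 -> 4
Path length: 1 edge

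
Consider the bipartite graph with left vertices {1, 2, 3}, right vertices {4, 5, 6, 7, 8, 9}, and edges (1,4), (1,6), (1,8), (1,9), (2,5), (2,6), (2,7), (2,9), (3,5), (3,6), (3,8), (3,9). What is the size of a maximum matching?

Step 1: List the neighbors of each left vertex:
  1: 4, 6, 8, 9
  2: 5, 6, 7, 9
  3: 5, 6, 8, 9

Step 2: Greedily match left vertices, then look for augmenting paths:
  Match 1 -- 4
  Match 2 -- 5
  Match 3 -- 6
  No augmenting path remains.

Step 3: Verify this is maximum:
  Matching size 3 = min(|L|, |R|) = min(3, 6), which is an upper bound, so this matching is maximum.

Maximum matching: {(1,4), (2,5), (3,6)}
Size: 3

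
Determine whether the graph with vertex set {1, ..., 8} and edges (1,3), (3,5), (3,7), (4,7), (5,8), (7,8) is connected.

Step 1: Build adjacency list from edges:
  1: 3
  2: (none)
  3: 1, 5, 7
  4: 7
  5: 3, 8
  6: (none)
  7: 3, 4, 8
  8: 5, 7

Step 2: Run BFS/DFS from vertex 1:
  Visited: {1, 3, 5, 7, 8, 4}
  Reached 6 of 8 vertices

Step 3: Only 6 of 8 vertices reached. Graph is disconnected.
Connected components: {1, 3, 4, 5, 7, 8}, {2}, {6}
Answer: No, the graph is not connected (3 components).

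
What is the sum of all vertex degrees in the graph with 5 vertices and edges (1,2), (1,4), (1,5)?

Step 1: Count edges incident to each vertex:
  deg(1) = 3 (neighbors: 2, 4, 5)
  deg(2) = 1 (neighbors: 1)
  deg(3) = 0 (neighbors: none)
  deg(4) = 1 (neighbors: 1)
  deg(5) = 1 (neighbors: 1)

Step 2: Sum all degrees:
  3 + 1 + 0 + 1 + 1 = 6

Verification: sum of degrees = 2 * |E| = 2 * 3 = 6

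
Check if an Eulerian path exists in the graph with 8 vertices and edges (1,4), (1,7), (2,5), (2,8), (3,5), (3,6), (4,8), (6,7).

Step 1: Find the degree of each vertex:
  deg(1) = 2
  deg(2) = 2
  deg(3) = 2
  deg(4) = 2
  deg(5) = 2
  deg(6) = 2
  deg(7) = 2
  deg(8) = 2

Step 2: Count vertices with odd degree:
  All vertices have even degree (0 odd-degree vertices)

Step 3: Apply Euler's theorem:
  - Eulerian circuit exists iff graph is connected and all vertices have even degree
  - Eulerian path exists iff graph is connected and has 0 or 2 odd-degree vertices

Graph is connected with 0 odd-degree vertices.
Both Eulerian circuit and Eulerian path exist.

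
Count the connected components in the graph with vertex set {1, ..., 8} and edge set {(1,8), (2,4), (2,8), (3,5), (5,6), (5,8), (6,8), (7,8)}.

Step 1: Build adjacency list from edges:
  1: 8
  2: 4, 8
  3: 5
  4: 2
  5: 3, 6, 8
  6: 5, 8
  7: 8
  8: 1, 2, 5, 6, 7

Step 2: Run BFS/DFS from vertex 1:
  Visited: {1, 8, 2, 5, 6, 7, 4, 3}
  Reached 8 of 8 vertices

Step 3: All 8 vertices reached from vertex 1, so the graph is connected.
Number of connected components: 1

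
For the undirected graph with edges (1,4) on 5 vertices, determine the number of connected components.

Step 1: Build adjacency list from edges:
  1: 4
  2: (none)
  3: (none)
  4: 1
  5: (none)

Step 2: Run BFS/DFS from vertex 1:
  Visited: {1, 4}
  Reached 2 of 5 vertices

Step 3: Only 2 of 5 vertices reached. Graph is disconnected.
Connected components: {1, 4}, {2}, {3}, {5}
Number of connected components: 4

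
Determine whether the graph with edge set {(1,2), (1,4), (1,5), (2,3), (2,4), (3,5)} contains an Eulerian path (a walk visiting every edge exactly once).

Step 1: Find the degree of each vertex:
  deg(1) = 3
  deg(2) = 3
  deg(3) = 2
  deg(4) = 2
  deg(5) = 2

Step 2: Count vertices with odd degree:
  Odd-degree vertices: 1, 2 (2 total)

Step 3: Apply Euler's theorem:
  - Eulerian circuit exists iff graph is connected and all vertices have even degree
  - Eulerian path exists iff graph is connected and has 0 or 2 odd-degree vertices

Graph is connected with exactly 2 odd-degree vertices (1, 2).
Eulerian path exists (starting and ending at the odd-degree vertices), but no Eulerian circuit.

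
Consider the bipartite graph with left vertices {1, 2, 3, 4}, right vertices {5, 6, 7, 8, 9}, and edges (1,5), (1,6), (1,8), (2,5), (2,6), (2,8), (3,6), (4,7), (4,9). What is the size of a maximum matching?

Step 1: List the neighbors of each left vertex:
  1: 5, 6, 8
  2: 5, 6, 8
  3: 6
  4: 7, 9

Step 2: Greedily match left vertices, then look for augmenting paths:
  Match 1 -- 5
  Match 2 -- 8
  Match 3 -- 6
  Match 4 -- 7
  No augmenting path remains.

Step 3: Verify this is maximum:
  Matching size 4 = min(|L|, |R|) = min(4, 5), which is an upper bound, so this matching is maximum.

Maximum matching: {(1,5), (2,8), (3,6), (4,7)}
Size: 4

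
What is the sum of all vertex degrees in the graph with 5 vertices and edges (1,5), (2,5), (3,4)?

Step 1: Count edges incident to each vertex:
  deg(1) = 1 (neighbors: 5)
  deg(2) = 1 (neighbors: 5)
  deg(3) = 1 (neighbors: 4)
  deg(4) = 1 (neighbors: 3)
  deg(5) = 2 (neighbors: 1, 2)

Step 2: Sum all degrees:
  1 + 1 + 1 + 1 + 2 = 6

Verification: sum of degrees = 2 * |E| = 2 * 3 = 6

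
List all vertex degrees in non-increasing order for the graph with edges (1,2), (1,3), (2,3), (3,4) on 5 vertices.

Step 1: Count edges incident to each vertex:
  deg(1) = 2 (neighbors: 2, 3)
  deg(2) = 2 (neighbors: 1, 3)
  deg(3) = 3 (neighbors: 1, 2, 4)
  deg(4) = 1 (neighbors: 3)
  deg(5) = 0 (neighbors: none)

Step 2: Sort degrees in non-increasing order:
  Degrees: [2, 2, 3, 1, 0] -> sorted: [3, 2, 2, 1, 0]

Degree sequence: [3, 2, 2, 1, 0]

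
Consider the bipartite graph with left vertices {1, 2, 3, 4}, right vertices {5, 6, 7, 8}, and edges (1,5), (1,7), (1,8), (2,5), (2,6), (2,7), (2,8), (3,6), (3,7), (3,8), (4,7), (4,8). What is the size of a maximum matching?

Step 1: List the neighbors of each left vertex:
  1: 5, 7, 8
  2: 5, 6, 7, 8
  3: 6, 7, 8
  4: 7, 8

Step 2: Greedily match left vertices, then look for augmenting paths:
  Match 1 -- 5
  Match 2 -- 6
  Match 3 -- 7
  Match 4 -- 8
  No augmenting path remains.

Step 3: Verify this is maximum:
  Matching size 4 = min(|L|, |R|) = min(4, 4), which is an upper bound, so this matching is maximum.

Maximum matching: {(1,5), (2,6), (3,7), (4,8)}
Size: 4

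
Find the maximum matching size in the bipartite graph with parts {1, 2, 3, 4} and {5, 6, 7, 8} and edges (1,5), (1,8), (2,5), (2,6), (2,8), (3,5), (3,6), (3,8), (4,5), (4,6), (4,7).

Step 1: List the neighbors of each left vertex:
  1: 5, 8
  2: 5, 6, 8
  3: 5, 6, 8
  4: 5, 6, 7

Step 2: Greedily match left vertices, then look for augmenting paths:
  Match 1 -- 5
  Match 2 -- 6
  Match 3 -- 8
  Match 4 -- 7
  No augmenting path remains.

Step 3: Verify this is maximum:
  Matching size 4 = min(|L|, |R|) = min(4, 4), which is an upper bound, so this matching is maximum.

Maximum matching: {(1,5), (2,6), (3,8), (4,7)}
Size: 4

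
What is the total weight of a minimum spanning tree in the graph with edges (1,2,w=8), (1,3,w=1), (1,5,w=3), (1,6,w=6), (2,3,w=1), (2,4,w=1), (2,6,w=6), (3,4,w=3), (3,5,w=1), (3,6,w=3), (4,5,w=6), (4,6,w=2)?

Apply Kruskal's algorithm (sort edges by weight, add if no cycle):

Sorted edges by weight:
  (1,3) w=1
  (2,4) w=1
  (2,3) w=1
  (3,5) w=1
  (4,6) w=2
  (1,5) w=3
  (3,4) w=3
  (3,6) w=3
  (1,6) w=6
  (2,6) w=6
  (4,5) w=6
  (1,2) w=8

Add edge (1,3) w=1 -- no cycle. Running total: 1
Add edge (2,4) w=1 -- no cycle. Running total: 2
Add edge (2,3) w=1 -- no cycle. Running total: 3
Add edge (3,5) w=1 -- no cycle. Running total: 4
Add edge (4,6) w=2 -- no cycle. Running total: 6

MST edges: (1,3,w=1), (2,4,w=1), (2,3,w=1), (3,5,w=1), (4,6,w=2)
Total MST weight: 1 + 1 + 1 + 1 + 2 = 6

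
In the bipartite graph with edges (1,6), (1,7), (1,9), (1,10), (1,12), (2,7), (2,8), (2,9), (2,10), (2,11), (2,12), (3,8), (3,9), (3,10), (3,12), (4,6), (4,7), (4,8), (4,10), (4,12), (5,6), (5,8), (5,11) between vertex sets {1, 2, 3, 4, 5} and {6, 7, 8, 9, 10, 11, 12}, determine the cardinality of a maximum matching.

Step 1: List the neighbors of each left vertex:
  1: 6, 7, 9, 10, 12
  2: 7, 8, 9, 10, 11, 12
  3: 8, 9, 10, 12
  4: 6, 7, 8, 10, 12
  5: 6, 8, 11

Step 2: Greedily match left vertices, then look for augmenting paths:
  Match 1 -- 6
  Match 2 -- 7
  Match 3 -- 8
  Match 4 -- 10
  Match 5 -- 11
  No augmenting path remains.

Step 3: Verify this is maximum:
  Matching size 5 = min(|L|, |R|) = min(5, 7), which is an upper bound, so this matching is maximum.

Maximum matching: {(1,6), (2,7), (3,8), (4,10), (5,11)}
Size: 5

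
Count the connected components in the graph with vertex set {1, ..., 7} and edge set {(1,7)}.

Step 1: Build adjacency list from edges:
  1: 7
  2: (none)
  3: (none)
  4: (none)
  5: (none)
  6: (none)
  7: 1

Step 2: Run BFS/DFS from vertex 1:
  Visited: {1, 7}
  Reached 2 of 7 vertices

Step 3: Only 2 of 7 vertices reached. Graph is disconnected.
Connected components: {1, 7}, {2}, {3}, {4}, {5}, {6}
Number of connected components: 6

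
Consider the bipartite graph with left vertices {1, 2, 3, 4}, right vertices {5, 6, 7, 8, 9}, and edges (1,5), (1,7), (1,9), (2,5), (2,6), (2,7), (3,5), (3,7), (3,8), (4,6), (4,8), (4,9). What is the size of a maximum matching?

Step 1: List the neighbors of each left vertex:
  1: 5, 7, 9
  2: 5, 6, 7
  3: 5, 7, 8
  4: 6, 8, 9

Step 2: Greedily match left vertices, then look for augmenting paths:
  Match 1 -- 5
  Match 2 -- 6
  Match 3 -- 7
  Match 4 -- 8
  No augmenting path remains.

Step 3: Verify this is maximum:
  Matching size 4 = min(|L|, |R|) = min(4, 5), which is an upper bound, so this matching is maximum.

Maximum matching: {(1,5), (2,6), (3,7), (4,8)}
Size: 4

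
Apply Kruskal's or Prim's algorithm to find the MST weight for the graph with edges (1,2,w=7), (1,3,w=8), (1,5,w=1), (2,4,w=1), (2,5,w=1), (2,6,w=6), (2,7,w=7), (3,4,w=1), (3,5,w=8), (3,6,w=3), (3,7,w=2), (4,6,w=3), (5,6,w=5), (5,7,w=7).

Apply Kruskal's algorithm (sort edges by weight, add if no cycle):

Sorted edges by weight:
  (1,5) w=1
  (2,4) w=1
  (2,5) w=1
  (3,4) w=1
  (3,7) w=2
  (3,6) w=3
  (4,6) w=3
  (5,6) w=5
  (2,6) w=6
  (1,2) w=7
  (2,7) w=7
  (5,7) w=7
  (1,3) w=8
  (3,5) w=8

Add edge (1,5) w=1 -- no cycle. Running total: 1
Add edge (2,4) w=1 -- no cycle. Running total: 2
Add edge (2,5) w=1 -- no cycle. Running total: 3
Add edge (3,4) w=1 -- no cycle. Running total: 4
Add edge (3,7) w=2 -- no cycle. Running total: 6
Add edge (3,6) w=3 -- no cycle. Running total: 9

MST edges: (1,5,w=1), (2,4,w=1), (2,5,w=1), (3,4,w=1), (3,7,w=2), (3,6,w=3)
Total MST weight: 1 + 1 + 1 + 1 + 2 + 3 = 9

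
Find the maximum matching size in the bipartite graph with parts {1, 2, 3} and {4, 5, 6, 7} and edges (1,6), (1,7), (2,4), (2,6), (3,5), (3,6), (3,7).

Step 1: List the neighbors of each left vertex:
  1: 6, 7
  2: 4, 6
  3: 5, 6, 7

Step 2: Greedily match left vertices, then look for augmenting paths:
  Match 1 -- 6
  Match 2 -- 4
  Match 3 -- 5
  No augmenting path remains.

Step 3: Verify this is maximum:
  Matching size 3 = min(|L|, |R|) = min(3, 4), which is an upper bound, so this matching is maximum.

Maximum matching: {(1,6), (2,4), (3,5)}
Size: 3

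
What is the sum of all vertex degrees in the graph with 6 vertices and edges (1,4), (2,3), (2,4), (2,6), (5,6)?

Step 1: Count edges incident to each vertex:
  deg(1) = 1 (neighbors: 4)
  deg(2) = 3 (neighbors: 3, 4, 6)
  deg(3) = 1 (neighbors: 2)
  deg(4) = 2 (neighbors: 1, 2)
  deg(5) = 1 (neighbors: 6)
  deg(6) = 2 (neighbors: 2, 5)

Step 2: Sum all degrees:
  1 + 3 + 1 + 2 + 1 + 2 = 10

Verification: sum of degrees = 2 * |E| = 2 * 5 = 10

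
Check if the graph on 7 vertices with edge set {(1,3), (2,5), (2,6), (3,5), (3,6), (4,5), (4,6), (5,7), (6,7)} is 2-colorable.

Step 1: Attempt 2-coloring using BFS:
  Start at vertex 1, assign color 0
  Color vertex 3 with color 1 (neighbor of 1)
  Color vertex 5 with color 0 (neighbor of 3)
  Color vertex 6 with color 0 (neighbor of 3)
  Color vertex 2 with color 1 (neighbor of 5)
  Color vertex 4 with color 1 (neighbor of 5)
  Color vertex 7 with color 1 (neighbor of 5)

Step 2: 2-coloring succeeded. No conflicts found.
  Set A (color 0): {1, 5, 6}
  Set B (color 1): {2, 3, 4, 7}

The graph is bipartite with partition {1, 5, 6}, {2, 3, 4, 7}.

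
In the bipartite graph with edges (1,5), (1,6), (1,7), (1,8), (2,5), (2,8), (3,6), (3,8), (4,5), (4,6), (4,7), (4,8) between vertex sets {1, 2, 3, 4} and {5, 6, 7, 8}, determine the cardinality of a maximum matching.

Step 1: List the neighbors of each left vertex:
  1: 5, 6, 7, 8
  2: 5, 8
  3: 6, 8
  4: 5, 6, 7, 8

Step 2: Greedily match left vertices, then look for augmenting paths:
  Match 1 -- 5
  Match 2 -- 8
  Match 3 -- 6
  Match 4 -- 7
  No augmenting path remains.

Step 3: Verify this is maximum:
  Matching size 4 = min(|L|, |R|) = min(4, 4), which is an upper bound, so this matching is maximum.

Maximum matching: {(1,5), (2,8), (3,6), (4,7)}
Size: 4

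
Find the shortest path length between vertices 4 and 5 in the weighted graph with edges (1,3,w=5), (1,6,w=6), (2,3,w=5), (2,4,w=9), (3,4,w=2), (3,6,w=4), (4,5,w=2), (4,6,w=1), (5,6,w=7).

Step 1: Build adjacency list with weights:
  1: 3(w=5), 6(w=6)
  2: 3(w=5), 4(w=9)
  3: 1(w=5), 2(w=5), 4(w=2), 6(w=4)
  4: 2(w=9), 3(w=2), 5(w=2), 6(w=1)
  5: 4(w=2), 6(w=7)
  6: 1(w=6), 3(w=4), 4(w=1), 5(w=7)

Step 2: Apply Dijkstra's algorithm from vertex 4:
  Visit vertex 4 (distance=0)
    Update dist[2] = 9
    Update dist[3] = 2
    Update dist[5] = 2
    Update dist[6] = 1
  Visit vertex 6 (distance=1)
    Update dist[1] = 7
  Visit vertex 3 (distance=2)
    Update dist[2] = 7
  Visit vertex 5 (distance=2)

Step 3: Shortest path: 4 -> 5
Total weight: 2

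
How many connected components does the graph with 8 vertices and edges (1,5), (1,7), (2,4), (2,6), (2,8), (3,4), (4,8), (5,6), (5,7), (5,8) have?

Step 1: Build adjacency list from edges:
  1: 5, 7
  2: 4, 6, 8
  3: 4
  4: 2, 3, 8
  5: 1, 6, 7, 8
  6: 2, 5
  7: 1, 5
  8: 2, 4, 5

Step 2: Run BFS/DFS from vertex 1:
  Visited: {1, 5, 7, 6, 8, 2, 4, 3}
  Reached 8 of 8 vertices

Step 3: All 8 vertices reached from vertex 1, so the graph is connected.
Number of connected components: 1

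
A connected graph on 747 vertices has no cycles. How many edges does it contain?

A tree on n vertices always has exactly n - 1 edges.
For n = 747: edges = 747 - 1 = 746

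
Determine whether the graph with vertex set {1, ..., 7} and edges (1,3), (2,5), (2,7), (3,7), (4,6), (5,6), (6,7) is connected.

Step 1: Build adjacency list from edges:
  1: 3
  2: 5, 7
  3: 1, 7
  4: 6
  5: 2, 6
  6: 4, 5, 7
  7: 2, 3, 6

Step 2: Run BFS/DFS from vertex 1:
  Visited: {1, 3, 7, 2, 6, 5, 4}
  Reached 7 of 7 vertices

Step 3: All 7 vertices reached from vertex 1, so the graph is connected.
Answer: Yes, the graph is connected.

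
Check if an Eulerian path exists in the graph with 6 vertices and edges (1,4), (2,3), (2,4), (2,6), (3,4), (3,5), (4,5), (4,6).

Step 1: Find the degree of each vertex:
  deg(1) = 1
  deg(2) = 3
  deg(3) = 3
  deg(4) = 5
  deg(5) = 2
  deg(6) = 2

Step 2: Count vertices with odd degree:
  Odd-degree vertices: 1, 2, 3, 4 (4 total)

Step 3: Apply Euler's theorem:
  - Eulerian circuit exists iff graph is connected and all vertices have even degree
  - Eulerian path exists iff graph is connected and has 0 or 2 odd-degree vertices

Graph has 4 odd-degree vertices (need 0 or 2).
Neither Eulerian path nor Eulerian circuit exists.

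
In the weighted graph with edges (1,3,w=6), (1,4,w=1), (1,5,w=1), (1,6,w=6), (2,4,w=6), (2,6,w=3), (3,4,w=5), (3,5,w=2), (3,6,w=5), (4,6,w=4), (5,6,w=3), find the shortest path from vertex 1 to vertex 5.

Step 1: Build adjacency list with weights:
  1: 3(w=6), 4(w=1), 5(w=1), 6(w=6)
  2: 4(w=6), 6(w=3)
  3: 1(w=6), 4(w=5), 5(w=2), 6(w=5)
  4: 1(w=1), 2(w=6), 3(w=5), 6(w=4)
  5: 1(w=1), 3(w=2), 6(w=3)
  6: 1(w=6), 2(w=3), 3(w=5), 4(w=4), 5(w=3)

Step 2: Apply Dijkstra's algorithm from vertex 1:
  Visit vertex 1 (distance=0)
    Update dist[3] = 6
    Update dist[4] = 1
    Update dist[5] = 1
    Update dist[6] = 6
  Visit vertex 4 (distance=1)
    Update dist[2] = 7
    Update dist[6] = 5
  Visit vertex 5 (distance=1)
    Update dist[3] = 3
    Update dist[6] = 4

Step 3: Shortest path: 1 -> 5
Total weight: 1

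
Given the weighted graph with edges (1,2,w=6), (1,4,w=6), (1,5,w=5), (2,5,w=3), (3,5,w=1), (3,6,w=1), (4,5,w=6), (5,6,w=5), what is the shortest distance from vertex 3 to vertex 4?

Step 1: Build adjacency list with weights:
  1: 2(w=6), 4(w=6), 5(w=5)
  2: 1(w=6), 5(w=3)
  3: 5(w=1), 6(w=1)
  4: 1(w=6), 5(w=6)
  5: 1(w=5), 2(w=3), 3(w=1), 4(w=6), 6(w=5)
  6: 3(w=1), 5(w=5)

Step 2: Apply Dijkstra's algorithm from vertex 3:
  Visit vertex 3 (distance=0)
    Update dist[5] = 1
    Update dist[6] = 1
  Visit vertex 5 (distance=1)
    Update dist[1] = 6
    Update dist[2] = 4
    Update dist[4] = 7
  Visit vertex 6 (distance=1)
  Visit vertex 2 (distance=4)
  Visit vertex 1 (distance=6)
  Visit vertex 4 (distance=7)

Step 3: Shortest path: 3 -> 5 -> 4
Total weight: 1 + 6 = 7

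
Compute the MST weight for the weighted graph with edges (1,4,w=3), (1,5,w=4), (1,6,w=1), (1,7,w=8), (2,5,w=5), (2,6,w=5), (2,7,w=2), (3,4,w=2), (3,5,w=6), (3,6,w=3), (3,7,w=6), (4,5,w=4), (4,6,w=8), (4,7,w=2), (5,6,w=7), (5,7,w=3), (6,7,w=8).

Apply Kruskal's algorithm (sort edges by weight, add if no cycle):

Sorted edges by weight:
  (1,6) w=1
  (2,7) w=2
  (3,4) w=2
  (4,7) w=2
  (1,4) w=3
  (3,6) w=3
  (5,7) w=3
  (1,5) w=4
  (4,5) w=4
  (2,6) w=5
  (2,5) w=5
  (3,5) w=6
  (3,7) w=6
  (5,6) w=7
  (1,7) w=8
  (4,6) w=8
  (6,7) w=8

Add edge (1,6) w=1 -- no cycle. Running total: 1
Add edge (2,7) w=2 -- no cycle. Running total: 3
Add edge (3,4) w=2 -- no cycle. Running total: 5
Add edge (4,7) w=2 -- no cycle. Running total: 7
Add edge (1,4) w=3 -- no cycle. Running total: 10
Skip edge (3,6) w=3 -- would create cycle
Add edge (5,7) w=3 -- no cycle. Running total: 13

MST edges: (1,6,w=1), (2,7,w=2), (3,4,w=2), (4,7,w=2), (1,4,w=3), (5,7,w=3)
Total MST weight: 1 + 2 + 2 + 2 + 3 + 3 = 13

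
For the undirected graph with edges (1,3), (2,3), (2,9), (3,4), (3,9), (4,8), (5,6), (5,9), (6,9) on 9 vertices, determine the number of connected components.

Step 1: Build adjacency list from edges:
  1: 3
  2: 3, 9
  3: 1, 2, 4, 9
  4: 3, 8
  5: 6, 9
  6: 5, 9
  7: (none)
  8: 4
  9: 2, 3, 5, 6

Step 2: Run BFS/DFS from vertex 1:
  Visited: {1, 3, 2, 4, 9, 8, 5, 6}
  Reached 8 of 9 vertices

Step 3: Only 8 of 9 vertices reached. Graph is disconnected.
Connected components: {1, 2, 3, 4, 5, 6, 8, 9}, {7}
Number of connected components: 2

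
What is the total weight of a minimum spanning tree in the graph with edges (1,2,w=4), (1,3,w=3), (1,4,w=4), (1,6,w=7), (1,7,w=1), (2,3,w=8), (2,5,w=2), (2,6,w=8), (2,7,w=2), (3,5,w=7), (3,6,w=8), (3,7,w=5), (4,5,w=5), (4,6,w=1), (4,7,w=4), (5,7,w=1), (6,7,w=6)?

Apply Kruskal's algorithm (sort edges by weight, add if no cycle):

Sorted edges by weight:
  (1,7) w=1
  (4,6) w=1
  (5,7) w=1
  (2,7) w=2
  (2,5) w=2
  (1,3) w=3
  (1,2) w=4
  (1,4) w=4
  (4,7) w=4
  (3,7) w=5
  (4,5) w=5
  (6,7) w=6
  (1,6) w=7
  (3,5) w=7
  (2,3) w=8
  (2,6) w=8
  (3,6) w=8

Add edge (1,7) w=1 -- no cycle. Running total: 1
Add edge (4,6) w=1 -- no cycle. Running total: 2
Add edge (5,7) w=1 -- no cycle. Running total: 3
Add edge (2,7) w=2 -- no cycle. Running total: 5
Skip edge (2,5) w=2 -- would create cycle
Add edge (1,3) w=3 -- no cycle. Running total: 8
Skip edge (1,2) w=4 -- would create cycle
Add edge (1,4) w=4 -- no cycle. Running total: 12

MST edges: (1,7,w=1), (4,6,w=1), (5,7,w=1), (2,7,w=2), (1,3,w=3), (1,4,w=4)
Total MST weight: 1 + 1 + 1 + 2 + 3 + 4 = 12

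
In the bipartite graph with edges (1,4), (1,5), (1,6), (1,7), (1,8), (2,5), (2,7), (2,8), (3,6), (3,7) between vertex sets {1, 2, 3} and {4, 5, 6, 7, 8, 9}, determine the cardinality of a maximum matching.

Step 1: List the neighbors of each left vertex:
  1: 4, 5, 6, 7, 8
  2: 5, 7, 8
  3: 6, 7

Step 2: Greedily match left vertices, then look for augmenting paths:
  Match 1 -- 4
  Match 2 -- 5
  Match 3 -- 6
  No augmenting path remains.

Step 3: Verify this is maximum:
  Matching size 3 = min(|L|, |R|) = min(3, 6), which is an upper bound, so this matching is maximum.

Maximum matching: {(1,4), (2,5), (3,6)}
Size: 3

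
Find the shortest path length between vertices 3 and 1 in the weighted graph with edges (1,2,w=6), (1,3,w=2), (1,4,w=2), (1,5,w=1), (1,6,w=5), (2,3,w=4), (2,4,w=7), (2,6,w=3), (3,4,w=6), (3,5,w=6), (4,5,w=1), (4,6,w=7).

Step 1: Build adjacency list with weights:
  1: 2(w=6), 3(w=2), 4(w=2), 5(w=1), 6(w=5)
  2: 1(w=6), 3(w=4), 4(w=7), 6(w=3)
  3: 1(w=2), 2(w=4), 4(w=6), 5(w=6)
  4: 1(w=2), 2(w=7), 3(w=6), 5(w=1), 6(w=7)
  5: 1(w=1), 3(w=6), 4(w=1)
  6: 1(w=5), 2(w=3), 4(w=7)

Step 2: Apply Dijkstra's algorithm from vertex 3:
  Visit vertex 3 (distance=0)
    Update dist[1] = 2
    Update dist[2] = 4
    Update dist[4] = 6
    Update dist[5] = 6
  Visit vertex 1 (distance=2)
    Update dist[4] = 4
    Update dist[5] = 3
    Update dist[6] = 7

Step 3: Shortest path: 3 -> 1
Total weight: 2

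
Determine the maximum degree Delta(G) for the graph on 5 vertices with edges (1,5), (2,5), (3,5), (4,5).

Step 1: Count edges incident to each vertex:
  deg(1) = 1 (neighbors: 5)
  deg(2) = 1 (neighbors: 5)
  deg(3) = 1 (neighbors: 5)
  deg(4) = 1 (neighbors: 5)
  deg(5) = 4 (neighbors: 1, 2, 3, 4)

Step 2: Find maximum:
  max(1, 1, 1, 1, 4) = 4 (vertex 5)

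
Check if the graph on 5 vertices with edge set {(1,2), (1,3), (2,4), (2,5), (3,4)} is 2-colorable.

Step 1: Attempt 2-coloring using BFS:
  Start at vertex 1, assign color 0
  Color vertex 2 with color 1 (neighbor of 1)
  Color vertex 3 with color 1 (neighbor of 1)
  Color vertex 4 with color 0 (neighbor of 2)
  Color vertex 5 with color 0 (neighbor of 2)

Step 2: 2-coloring succeeded. No conflicts found.
  Set A (color 0): {1, 4, 5}
  Set B (color 1): {2, 3}

The graph is bipartite with partition {1, 4, 5}, {2, 3}.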